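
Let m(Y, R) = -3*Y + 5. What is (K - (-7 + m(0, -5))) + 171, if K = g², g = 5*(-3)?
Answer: 398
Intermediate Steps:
m(Y, R) = 5 - 3*Y
g = -15
K = 225 (K = (-15)² = 225)
(K - (-7 + m(0, -5))) + 171 = (225 - (-7 + (5 - 3*0))) + 171 = (225 - (-7 + (5 + 0))) + 171 = (225 - (-7 + 5)) + 171 = (225 - 1*(-2)) + 171 = (225 + 2) + 171 = 227 + 171 = 398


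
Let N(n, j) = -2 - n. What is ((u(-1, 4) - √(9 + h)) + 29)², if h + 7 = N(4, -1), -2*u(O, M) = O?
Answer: 3465/4 - 118*I ≈ 866.25 - 118.0*I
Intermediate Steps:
u(O, M) = -O/2
h = -13 (h = -7 + (-2 - 1*4) = -7 + (-2 - 4) = -7 - 6 = -13)
((u(-1, 4) - √(9 + h)) + 29)² = ((-½*(-1) - √(9 - 13)) + 29)² = ((½ - √(-4)) + 29)² = ((½ - 2*I) + 29)² = (59/2 - 2*I)²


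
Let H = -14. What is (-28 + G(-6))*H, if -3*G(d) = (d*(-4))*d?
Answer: -280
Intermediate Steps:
G(d) = 4*d²/3 (G(d) = -d*(-4)*d/3 = -(-4*d)*d/3 = -(-4)*d²/3 = 4*d²/3)
(-28 + G(-6))*H = (-28 + (4/3)*(-6)²)*(-14) = (-28 + (4/3)*36)*(-14) = (-28 + 48)*(-14) = 20*(-14) = -280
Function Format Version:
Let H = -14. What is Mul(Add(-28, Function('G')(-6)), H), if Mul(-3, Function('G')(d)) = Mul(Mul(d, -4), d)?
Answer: -280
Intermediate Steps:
Function('G')(d) = Mul(Rational(4, 3), Pow(d, 2)) (Function('G')(d) = Mul(Rational(-1, 3), Mul(Mul(d, -4), d)) = Mul(Rational(-1, 3), Mul(Mul(-4, d), d)) = Mul(Rational(-1, 3), Mul(-4, Pow(d, 2))) = Mul(Rational(4, 3), Pow(d, 2)))
Mul(Add(-28, Function('G')(-6)), H) = Mul(Add(-28, Mul(Rational(4, 3), Pow(-6, 2))), -14) = Mul(Add(-28, Mul(Rational(4, 3), 36)), -14) = Mul(Add(-28, 48), -14) = Mul(20, -14) = -280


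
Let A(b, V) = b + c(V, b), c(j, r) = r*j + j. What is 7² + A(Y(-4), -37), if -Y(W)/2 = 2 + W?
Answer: -132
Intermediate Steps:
c(j, r) = j + j*r (c(j, r) = j*r + j = j + j*r)
Y(W) = -4 - 2*W (Y(W) = -2*(2 + W) = -4 - 2*W)
A(b, V) = b + V*(1 + b)
7² + A(Y(-4), -37) = 7² + ((-4 - 2*(-4)) - 37*(1 + (-4 - 2*(-4)))) = 49 + ((-4 + 8) - 37*(1 + (-4 + 8))) = 49 + (4 - 37*(1 + 4)) = 49 + (4 - 37*5) = 49 + (4 - 185) = 49 - 181 = -132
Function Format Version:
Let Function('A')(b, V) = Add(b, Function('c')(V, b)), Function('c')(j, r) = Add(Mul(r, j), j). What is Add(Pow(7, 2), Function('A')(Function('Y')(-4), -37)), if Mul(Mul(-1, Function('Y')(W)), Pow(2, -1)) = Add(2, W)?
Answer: -132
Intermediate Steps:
Function('c')(j, r) = Add(j, Mul(j, r)) (Function('c')(j, r) = Add(Mul(j, r), j) = Add(j, Mul(j, r)))
Function('Y')(W) = Add(-4, Mul(-2, W)) (Function('Y')(W) = Mul(-2, Add(2, W)) = Add(-4, Mul(-2, W)))
Function('A')(b, V) = Add(b, Mul(V, Add(1, b)))
Add(Pow(7, 2), Function('A')(Function('Y')(-4), -37)) = Add(Pow(7, 2), Add(Add(-4, Mul(-2, -4)), Mul(-37, Add(1, Add(-4, Mul(-2, -4)))))) = Add(49, Add(Add(-4, 8), Mul(-37, Add(1, Add(-4, 8))))) = Add(49, Add(4, Mul(-37, Add(1, 4)))) = Add(49, Add(4, Mul(-37, 5))) = Add(49, Add(4, -185)) = Add(49, -181) = -132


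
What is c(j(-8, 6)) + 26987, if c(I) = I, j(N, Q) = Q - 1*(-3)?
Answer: 26996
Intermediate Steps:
j(N, Q) = 3 + Q (j(N, Q) = Q + 3 = 3 + Q)
c(j(-8, 6)) + 26987 = (3 + 6) + 26987 = 9 + 26987 = 26996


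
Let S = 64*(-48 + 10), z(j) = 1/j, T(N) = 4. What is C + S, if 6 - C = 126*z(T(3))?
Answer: -4915/2 ≈ -2457.5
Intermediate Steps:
S = -2432 (S = 64*(-38) = -2432)
C = -51/2 (C = 6 - 126/4 = 6 - 1*63/2 = 6 - 63/2 = -51/2 ≈ -25.500)
C + S = -51/2 - 2432 = -4915/2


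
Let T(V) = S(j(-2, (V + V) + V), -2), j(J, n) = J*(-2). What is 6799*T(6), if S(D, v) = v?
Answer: -13598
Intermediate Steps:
j(J, n) = -2*J
T(V) = -2
6799*T(6) = 6799*(-2) = -13598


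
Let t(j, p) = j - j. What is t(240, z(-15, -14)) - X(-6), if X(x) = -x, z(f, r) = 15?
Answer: -6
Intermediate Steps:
t(j, p) = 0
t(240, z(-15, -14)) - X(-6) = 0 - (-1)*(-6) = 0 - 1*6 = 0 - 6 = -6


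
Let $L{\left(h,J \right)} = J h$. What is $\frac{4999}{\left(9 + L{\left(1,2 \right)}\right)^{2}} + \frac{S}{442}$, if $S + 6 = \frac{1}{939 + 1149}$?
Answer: $\frac{4612041337}{111670416} \approx 41.3$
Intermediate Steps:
$S = - \frac{12527}{2088}$ ($S = -6 + \frac{1}{939 + 1149} = -6 + \frac{1}{2088} = - \frac{12527}{2088} \approx -5.9995$)
$\frac{4999}{\left(9 + L{\left(1,2 \right)}\right)^{2}} + \frac{S}{442} = \frac{4999}{\left(9 + 2 \cdot 1\right)^{2}} - \frac{12527}{2088 \cdot 442} = \frac{4999}{\left(9 + 2\right)^{2}} - \frac{12527}{922896} = \frac{4999}{11^{2}} - \frac{12527}{922896} = \frac{4999}{121} - \frac{12527}{922896} = \frac{4612041337}{111670416}$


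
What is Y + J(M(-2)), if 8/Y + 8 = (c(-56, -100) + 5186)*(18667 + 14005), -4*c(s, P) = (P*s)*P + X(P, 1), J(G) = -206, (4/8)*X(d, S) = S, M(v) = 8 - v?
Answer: -122145141685/592937581 ≈ -206.00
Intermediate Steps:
X(d, S) = 2*S
c(s, P) = -1/2 - s*P**2/4 (c(s, P) = -((P*s)*P + 2*1)/4 = -(s*P**2 + 2)/4 = -(2 + s*P**2)/4 = -1/2 - s*P**2/4)
Y = 1/592937581 (Y = 8/(-8 + ((-1/2 - 1/4*(-56)*(-100)**2) + 5186)*(18667 + 14005)) = 8/(-8 + ((-1/2 - 1/4*(-56)*10000) + 5186)*32672) = 8/(-8 + ((-1/2 + 140000) + 5186)*32672) = 8/(-8 + (279999/2 + 5186)*32672) = 8/(-8 + (290371/2)*32672) = 8/(-8 + 4743500656) = 8/4743500648 = 8*(1/4743500648) = 1/592937581 ≈ 1.6865e-9)
Y + J(M(-2)) = 1/592937581 - 206 = -122145141685/592937581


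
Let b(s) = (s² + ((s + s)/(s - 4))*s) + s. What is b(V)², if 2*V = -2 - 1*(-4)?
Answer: 16/9 ≈ 1.7778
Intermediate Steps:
V = 1 (V = (-2 - 1*(-4))/2 = (-2 + 4)/2 = (½)*2 = 1)
b(s) = s + s² + 2*s²/(-4 + s) (b(s) = (s² + ((2*s)/(-4 + s))*s) + s = (s² + (2*s/(-4 + s))*s) + s = (s² + 2*s²/(-4 + s)) + s = s + s² + 2*s²/(-4 + s))
b(V)² = (1*(-4 + 1² - 1*1)/(-4 + 1))² = (1*(-4 + 1 - 1)/(-3))² = (1*(-⅓)*(-4))² = (4/3)² = 16/9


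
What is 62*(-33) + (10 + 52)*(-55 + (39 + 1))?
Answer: -2976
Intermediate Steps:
62*(-33) + (10 + 52)*(-55 + (39 + 1)) = -2046 + 62*(-55 + 40) = -2046 + 62*(-15) = -2046 - 930 = -2976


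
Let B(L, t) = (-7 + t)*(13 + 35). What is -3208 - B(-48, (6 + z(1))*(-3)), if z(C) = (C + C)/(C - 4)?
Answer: -2104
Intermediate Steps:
z(C) = 2*C/(-4 + C) (z(C) = (2*C)/(-4 + C) = 2*C/(-4 + C))
B(L, t) = -336 + 48*t (B(L, t) = (-7 + t)*48 = -336 + 48*t)
-3208 - B(-48, (6 + z(1))*(-3)) = -3208 - (-336 + 48*((6 + 2*1/(-4 + 1))*(-3))) = -3208 - (-336 + 48*((6 + 2*1/(-3))*(-3))) = -3208 - (-336 + 48*((6 + 2*1*(-1/3))*(-3))) = -3208 - (-336 + 48*((6 - 2/3)*(-3))) = -3208 - (-336 + 48*((16/3)*(-3))) = -3208 - (-336 + 48*(-16)) = -3208 - (-336 - 768) = -3208 - 1*(-1104) = -3208 + 1104 = -2104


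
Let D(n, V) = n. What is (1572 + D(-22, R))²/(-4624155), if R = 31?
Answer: -480500/924831 ≈ -0.51955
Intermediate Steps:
(1572 + D(-22, R))²/(-4624155) = (1572 - 22)²/(-4624155) = 1550²*(-1/4624155) = 2402500*(-1/4624155) = -480500/924831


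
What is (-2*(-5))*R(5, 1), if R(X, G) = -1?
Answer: -10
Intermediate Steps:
(-2*(-5))*R(5, 1) = -2*(-5)*(-1) = 10*(-1) = -10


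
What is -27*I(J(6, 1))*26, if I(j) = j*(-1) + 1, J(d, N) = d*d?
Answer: 24570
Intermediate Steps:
J(d, N) = d**2
I(j) = 1 - j (I(j) = -j + 1 = 1 - j)
-27*I(J(6, 1))*26 = -27*(1 - 1*6**2)*26 = -27*(1 - 1*36)*26 = -27*(1 - 36)*26 = -27*(-35)*26 = 945*26 = 24570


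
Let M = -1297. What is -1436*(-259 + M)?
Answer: 2234416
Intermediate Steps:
-1436*(-259 + M) = -1436*(-259 - 1297) = -1436*(-1556) = 2234416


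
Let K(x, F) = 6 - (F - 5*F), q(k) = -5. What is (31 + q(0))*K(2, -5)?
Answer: -364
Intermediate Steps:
K(x, F) = 6 + 4*F (K(x, F) = 6 - (F - 5*F) = 6 - (-4)*F = 6 + 4*F)
(31 + q(0))*K(2, -5) = (31 - 5)*(6 + 4*(-5)) = 26*(6 - 20) = 26*(-14) = -364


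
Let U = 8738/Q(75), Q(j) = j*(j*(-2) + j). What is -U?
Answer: 8738/5625 ≈ 1.5534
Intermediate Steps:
Q(j) = -j² (Q(j) = j*(-2*j + j) = j*(-j) = -j²)
U = -8738/5625 (U = 8738/((-1*75²)) = 8738/((-1*5625)) = 8738/(-5625) = 8738*(-1/5625) = -8738/5625 ≈ -1.5534)
-U = -1*(-8738/5625) = 8738/5625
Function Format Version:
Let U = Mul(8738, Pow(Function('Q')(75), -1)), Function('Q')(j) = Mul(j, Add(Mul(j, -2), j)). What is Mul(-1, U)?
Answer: Rational(8738, 5625) ≈ 1.5534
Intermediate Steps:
Function('Q')(j) = Mul(-1, Pow(j, 2)) (Function('Q')(j) = Mul(j, Add(Mul(-2, j), j)) = Mul(j, Mul(-1, j)) = Mul(-1, Pow(j, 2)))
U = Rational(-8738, 5625) (U = Mul(8738, Pow(Mul(-1, Pow(75, 2)), -1)) = Mul(8738, Pow(Mul(-1, 5625), -1)) = Mul(8738, Pow(-5625, -1)) = Mul(8738, Rational(-1, 5625)) = Rational(-8738, 5625) ≈ -1.5534)
Mul(-1, U) = Mul(-1, Rational(-8738, 5625)) = Rational(8738, 5625)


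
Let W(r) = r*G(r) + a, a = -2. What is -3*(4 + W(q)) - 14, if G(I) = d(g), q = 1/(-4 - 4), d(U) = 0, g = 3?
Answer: -20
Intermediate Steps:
q = -1/8 (q = 1/(-8) = -1/8 ≈ -0.12500)
G(I) = 0
W(r) = -2 (W(r) = r*0 - 2 = 0 - 2 = -2)
-3*(4 + W(q)) - 14 = -3*(4 - 2) - 14 = -6 - 14 = -20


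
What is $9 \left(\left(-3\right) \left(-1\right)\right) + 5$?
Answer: $32$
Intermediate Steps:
$9 \left(\left(-3\right) \left(-1\right)\right) + 5 = 9 \cdot 3 + 5 = 27 + 5 = 32$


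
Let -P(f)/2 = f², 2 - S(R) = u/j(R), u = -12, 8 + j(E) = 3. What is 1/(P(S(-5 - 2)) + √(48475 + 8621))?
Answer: 25/4460617 + 1875*√1586/17842468 ≈ 0.0041906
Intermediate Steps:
j(E) = -5 (j(E) = -8 + 3 = -5)
S(R) = -⅖ (S(R) = 2 - (-12)/(-5) = 2 - (-12)*(-1)/5 = 2 - 1*12/5 = 2 - 12/5 = -⅖)
P(f) = -2*f²
1/(P(S(-5 - 2)) + √(48475 + 8621)) = 1/(-2*(-⅖)² + √(48475 + 8621)) = 1/(-2*4/25 + √57096) = 1/(-8/25 + 6*√1586)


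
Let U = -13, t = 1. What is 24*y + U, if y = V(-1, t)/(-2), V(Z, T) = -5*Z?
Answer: -73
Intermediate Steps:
y = -5/2 (y = -5*(-1)/(-2) = 5*(-½) = -5/2 ≈ -2.5000)
24*y + U = 24*(-5/2) - 13 = -60 - 13 = -73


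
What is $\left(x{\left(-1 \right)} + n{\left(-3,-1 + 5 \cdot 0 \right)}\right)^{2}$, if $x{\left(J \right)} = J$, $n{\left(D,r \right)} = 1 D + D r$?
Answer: $1$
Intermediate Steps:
$n{\left(D,r \right)} = D + D r$
$\left(x{\left(-1 \right)} + n{\left(-3,-1 + 5 \cdot 0 \right)}\right)^{2} = \left(-1 - 3 \left(1 + \left(-1 + 5 \cdot 0\right)\right)\right)^{2} = \left(-1 - 3 \left(1 + \left(-1 + 0\right)\right)\right)^{2} = \left(-1 - 3 \left(1 - 1\right)\right)^{2} = \left(-1 - 0\right)^{2} = \left(-1 + 0\right)^{2} = \left(-1\right)^{2} = 1$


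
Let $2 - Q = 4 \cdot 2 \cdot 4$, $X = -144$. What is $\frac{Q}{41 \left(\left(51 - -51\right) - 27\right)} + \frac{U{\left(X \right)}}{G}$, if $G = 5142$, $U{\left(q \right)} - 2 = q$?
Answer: $- \frac{19697}{527055} \approx -0.037372$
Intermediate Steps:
$U{\left(q \right)} = 2 + q$
$Q = -30$ ($Q = 2 - 4 \cdot 2 \cdot 4 = 2 - 8 \cdot 4 = 2 - 32 = -30$)
$\frac{Q}{41 \left(\left(51 - -51\right) - 27\right)} + \frac{U{\left(X \right)}}{G} = - \frac{30}{41 \left(\left(51 - -51\right) - 27\right)} + \frac{2 - 144}{5142} = - \frac{30}{41 \left(\left(51 + 51\right) - 27\right)} - \frac{71}{2571} = - \frac{30}{41 \left(102 - 27\right)} - \frac{71}{2571} = - \frac{30}{41 \cdot 75} - \frac{71}{2571} = - \frac{30}{3075} - \frac{71}{2571} = \left(-30\right) \frac{1}{3075} - \frac{71}{2571} = - \frac{2}{205} - \frac{71}{2571} = - \frac{19697}{527055}$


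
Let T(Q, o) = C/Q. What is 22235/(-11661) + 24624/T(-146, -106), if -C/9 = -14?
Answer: -2329183853/81627 ≈ -28534.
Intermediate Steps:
C = 126 (C = -9*(-14) = 126)
T(Q, o) = 126/Q
22235/(-11661) + 24624/T(-146, -106) = 22235/(-11661) + 24624/((126/(-146))) = 22235*(-1/11661) + 24624/((126*(-1/146))) = -22235/11661 + 24624/(-63/73) = -22235/11661 + 24624*(-73/63) = -22235/11661 - 199728/7 = -2329183853/81627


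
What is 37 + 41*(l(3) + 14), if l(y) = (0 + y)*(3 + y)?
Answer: 1349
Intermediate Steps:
l(y) = y*(3 + y)
37 + 41*(l(3) + 14) = 37 + 41*(3*(3 + 3) + 14) = 37 + 41*(3*6 + 14) = 37 + 41*(18 + 14) = 37 + 41*32 = 37 + 1312 = 1349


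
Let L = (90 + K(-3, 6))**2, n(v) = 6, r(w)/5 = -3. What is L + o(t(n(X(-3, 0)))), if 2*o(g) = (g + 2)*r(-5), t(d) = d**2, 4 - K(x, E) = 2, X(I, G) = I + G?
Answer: 8179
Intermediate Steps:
X(I, G) = G + I
K(x, E) = 2 (K(x, E) = 4 - 1*2 = 4 - 2 = 2)
r(w) = -15 (r(w) = 5*(-3) = -15)
L = 8464 (L = (90 + 2)**2 = 92**2 = 8464)
o(g) = -15 - 15*g/2 (o(g) = ((g + 2)*(-15))/2 = ((2 + g)*(-15))/2 = (-30 - 15*g)/2 = -15 - 15*g/2)
L + o(t(n(X(-3, 0)))) = 8464 + (-15 - 15/2*6**2) = 8464 + (-15 - 15/2*36) = 8464 + (-15 - 270) = 8464 - 285 = 8179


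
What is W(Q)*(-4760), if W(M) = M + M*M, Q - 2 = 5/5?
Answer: -57120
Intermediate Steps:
Q = 3 (Q = 2 + 5/5 = 2 + 5*(⅕) = 2 + 1 = 3)
W(M) = M + M²
W(Q)*(-4760) = (3*(1 + 3))*(-4760) = (3*4)*(-4760) = 12*(-4760) = -57120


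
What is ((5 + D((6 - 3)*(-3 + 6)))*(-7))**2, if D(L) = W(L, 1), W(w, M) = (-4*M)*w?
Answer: 47089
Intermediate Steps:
W(w, M) = -4*M*w
D(L) = -4*L (D(L) = -4*1*L = -4*L)
((5 + D((6 - 3)*(-3 + 6)))*(-7))**2 = ((5 - 4*(6 - 3)*(-3 + 6))*(-7))**2 = ((5 - 12*3)*(-7))**2 = ((5 - 4*9)*(-7))**2 = ((5 - 36)*(-7))**2 = (-31*(-7))**2 = 217**2 = 47089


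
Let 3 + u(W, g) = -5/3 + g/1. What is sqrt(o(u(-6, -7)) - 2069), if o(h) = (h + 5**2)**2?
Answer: I*sqrt(17021)/3 ≈ 43.488*I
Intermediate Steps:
u(W, g) = -14/3 + g (u(W, g) = -3 + (-5/3 + g/1) = -3 + (-5*1/3 + g*1) = -3 + (-5/3 + g) = -14/3 + g)
o(h) = (25 + h)**2 (o(h) = (h + 25)**2 = (25 + h)**2)
sqrt(o(u(-6, -7)) - 2069) = sqrt((25 + (-14/3 - 7))**2 - 2069) = sqrt((25 - 35/3)**2 - 2069) = sqrt((40/3)**2 - 2069) = sqrt(1600/9 - 2069) = sqrt(-17021/9) = I*sqrt(17021)/3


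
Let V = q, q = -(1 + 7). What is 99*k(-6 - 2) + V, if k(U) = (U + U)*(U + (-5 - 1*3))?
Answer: 25336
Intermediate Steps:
q = -8 (q = -1*8 = -8)
V = -8
k(U) = 2*U*(-8 + U) (k(U) = (2*U)*(U + (-5 - 3)) = (2*U)*(U - 8) = (2*U)*(-8 + U) = 2*U*(-8 + U))
99*k(-6 - 2) + V = 99*(2*(-6 - 2)*(-8 + (-6 - 2))) - 8 = 99*(2*(-8)*(-8 - 8)) - 8 = 99*(2*(-8)*(-16)) - 8 = 99*256 - 8 = 25344 - 8 = 25336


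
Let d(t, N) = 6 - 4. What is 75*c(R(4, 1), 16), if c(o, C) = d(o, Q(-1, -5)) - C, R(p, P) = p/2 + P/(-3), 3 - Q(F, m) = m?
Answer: -1050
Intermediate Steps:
Q(F, m) = 3 - m
d(t, N) = 2
R(p, P) = p/2 - P/3 (R(p, P) = p*(1/2) + P*(-1/3) = p/2 - P/3)
c(o, C) = 2 - C
75*c(R(4, 1), 16) = 75*(2 - 1*16) = 75*(2 - 16) = 75*(-14) = -1050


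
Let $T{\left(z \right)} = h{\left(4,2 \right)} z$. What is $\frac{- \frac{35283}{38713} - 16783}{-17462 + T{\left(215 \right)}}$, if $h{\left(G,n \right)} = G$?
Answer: $\frac{324877781}{321356613} \approx 1.011$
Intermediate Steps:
$T{\left(z \right)} = 4 z$
$\frac{- \frac{35283}{38713} - 16783}{-17462 + T{\left(215 \right)}} = \frac{- \frac{35283}{38713} - 16783}{-17462 + 4 \cdot 215} = \frac{\left(-35283\right) \frac{1}{38713} - 16783}{-17462 + 860} = \frac{- \frac{35283}{38713} - 16783}{-16602} = \left(- \frac{649755562}{38713}\right) \left(- \frac{1}{16602}\right) = \frac{324877781}{321356613}$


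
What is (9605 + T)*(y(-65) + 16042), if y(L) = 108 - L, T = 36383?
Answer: 745695420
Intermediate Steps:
(9605 + T)*(y(-65) + 16042) = (9605 + 36383)*((108 - 1*(-65)) + 16042) = 45988*((108 + 65) + 16042) = 45988*(173 + 16042) = 45988*16215 = 745695420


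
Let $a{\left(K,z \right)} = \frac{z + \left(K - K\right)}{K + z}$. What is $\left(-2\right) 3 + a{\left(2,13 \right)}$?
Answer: $- \frac{77}{15} \approx -5.1333$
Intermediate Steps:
$a{\left(K,z \right)} = \frac{z}{K + z}$ ($a{\left(K,z \right)} = \frac{z + 0}{K + z} = \frac{z}{K + z}$)
$\left(-2\right) 3 + a{\left(2,13 \right)} = \left(-2\right) 3 + \frac{13}{2 + 13} = -6 + \frac{13}{15} = - \frac{77}{15}$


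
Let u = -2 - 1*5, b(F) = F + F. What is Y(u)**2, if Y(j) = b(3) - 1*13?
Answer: 49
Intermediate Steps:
b(F) = 2*F
u = -7 (u = -2 - 5 = -7)
Y(j) = -7 (Y(j) = 2*3 - 1*13 = 6 - 13 = -7)
Y(u)**2 = (-7)**2 = 49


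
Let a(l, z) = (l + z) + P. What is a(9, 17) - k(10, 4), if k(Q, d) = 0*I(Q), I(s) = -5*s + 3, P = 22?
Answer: 48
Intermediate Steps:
I(s) = 3 - 5*s
a(l, z) = 22 + l + z (a(l, z) = (l + z) + 22 = 22 + l + z)
k(Q, d) = 0 (k(Q, d) = 0*(3 - 5*Q) = 0)
a(9, 17) - k(10, 4) = (22 + 9 + 17) - 1*0 = 48 + 0 = 48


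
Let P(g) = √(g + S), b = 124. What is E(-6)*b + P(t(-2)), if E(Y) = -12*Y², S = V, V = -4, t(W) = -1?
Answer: -53568 + I*√5 ≈ -53568.0 + 2.2361*I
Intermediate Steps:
S = -4
P(g) = √(-4 + g) (P(g) = √(g - 4) = √(-4 + g))
E(-6)*b + P(t(-2)) = -12*(-6)²*124 + √(-4 - 1) = -12*36*124 + √(-5) = -432*124 + I*√5 = -53568 + I*√5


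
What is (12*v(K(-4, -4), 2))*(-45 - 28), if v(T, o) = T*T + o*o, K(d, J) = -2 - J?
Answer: -7008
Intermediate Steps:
v(T, o) = T**2 + o**2
(12*v(K(-4, -4), 2))*(-45 - 28) = (12*((-2 - 1*(-4))**2 + 2**2))*(-45 - 28) = (12*((-2 + 4)**2 + 4))*(-73) = (12*(2**2 + 4))*(-73) = (12*(4 + 4))*(-73) = (12*8)*(-73) = 96*(-73) = -7008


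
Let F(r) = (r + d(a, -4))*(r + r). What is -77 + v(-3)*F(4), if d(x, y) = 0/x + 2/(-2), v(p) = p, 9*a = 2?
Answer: -149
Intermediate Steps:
a = 2/9 (a = (⅑)*2 = 2/9 ≈ 0.22222)
d(x, y) = -1 (d(x, y) = 0 + 2*(-½) = 0 - 1 = -1)
F(r) = 2*r*(-1 + r) (F(r) = (r - 1)*(r + r) = (-1 + r)*(2*r) = 2*r*(-1 + r))
-77 + v(-3)*F(4) = -77 - 6*4*(-1 + 4) = -77 - 6*4*3 = -77 - 3*24 = -77 - 72 = -149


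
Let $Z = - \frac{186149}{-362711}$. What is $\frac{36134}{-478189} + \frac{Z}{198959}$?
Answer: $- \frac{2607507286951605}{34508326444595461} \approx -0.075562$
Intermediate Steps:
$Z = \frac{186149}{362711}$ ($Z = \left(-186149\right) \left(- \frac{1}{362711}\right) = \frac{186149}{362711} \approx 0.51322$)
$\frac{36134}{-478189} + \frac{Z}{198959} = \frac{36134}{-478189} + \frac{186149}{362711 \cdot 198959} = 36134 \left(- \frac{1}{478189}\right) + \frac{186149}{362711} \cdot \frac{1}{198959} = - \frac{36134}{478189} + \frac{186149}{72164617849} = - \frac{2607507286951605}{34508326444595461}$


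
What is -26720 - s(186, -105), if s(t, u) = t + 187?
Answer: -27093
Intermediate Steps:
s(t, u) = 187 + t
-26720 - s(186, -105) = -26720 - (187 + 186) = -26720 - 1*373 = -26720 - 373 = -27093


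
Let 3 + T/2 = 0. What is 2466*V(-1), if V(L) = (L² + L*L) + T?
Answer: -9864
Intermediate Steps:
T = -6 (T = -6 + 2*0 = -6 + 0 = -6)
V(L) = -6 + 2*L² (V(L) = (L² + L*L) - 6 = (L² + L²) - 6 = 2*L² - 6 = -6 + 2*L²)
2466*V(-1) = 2466*(-6 + 2*(-1)²) = 2466*(-6 + 2*1) = 2466*(-6 + 2) = 2466*(-4) = -9864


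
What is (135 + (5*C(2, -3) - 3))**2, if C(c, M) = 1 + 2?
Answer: 21609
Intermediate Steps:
C(c, M) = 3
(135 + (5*C(2, -3) - 3))**2 = (135 + (5*3 - 3))**2 = (135 + (15 - 3))**2 = (135 + 12)**2 = 147**2 = 21609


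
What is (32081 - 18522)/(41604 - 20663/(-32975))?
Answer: 63872575/195987509 ≈ 0.32590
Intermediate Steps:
(32081 - 18522)/(41604 - 20663/(-32975)) = 13559/(41604 - 20663*(-1/32975)) = 13559/(41604 + 20663/32975) = 13559/(1371912563/32975) = 13559*(32975/1371912563) = 63872575/195987509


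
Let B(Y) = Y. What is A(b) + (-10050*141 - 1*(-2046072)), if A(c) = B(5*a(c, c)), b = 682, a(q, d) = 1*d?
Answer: 632432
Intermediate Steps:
a(q, d) = d
A(c) = 5*c
A(b) + (-10050*141 - 1*(-2046072)) = 5*682 + (-10050*141 - 1*(-2046072)) = 3410 + (-1417050 + 2046072) = 3410 + 629022 = 632432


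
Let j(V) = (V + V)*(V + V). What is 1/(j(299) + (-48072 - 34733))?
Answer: 1/274799 ≈ 3.6390e-6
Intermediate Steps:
j(V) = 4*V**2 (j(V) = (2*V)*(2*V) = 4*V**2)
1/(j(299) + (-48072 - 34733)) = 1/(4*299**2 + (-48072 - 34733)) = 1/(4*89401 - 82805) = 1/(357604 - 82805) = 1/274799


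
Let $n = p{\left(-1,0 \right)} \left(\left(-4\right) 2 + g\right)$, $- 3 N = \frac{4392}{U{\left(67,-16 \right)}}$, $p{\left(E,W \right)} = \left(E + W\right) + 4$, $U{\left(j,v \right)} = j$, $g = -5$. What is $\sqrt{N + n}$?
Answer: $\frac{3 i \sqrt{30351}}{67} \approx 7.8007 i$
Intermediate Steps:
$p{\left(E,W \right)} = 4 + E + W$
$N = - \frac{1464}{67}$ ($N = - \frac{4392 \cdot \frac{1}{67}}{3} = \left(- \frac{1}{3}\right) \frac{4392}{67} = - \frac{1464}{67} \approx -21.851$)
$n = -39$ ($n = \left(4 - 1 + 0\right) \left(\left(-4\right) 2 - 5\right) = 3 \left(-8 - 5\right) = 3 \left(-13\right) = -39$)
$\sqrt{N + n} = \sqrt{- \frac{1464}{67} - 39} = \sqrt{- \frac{4077}{67}} = \frac{3 i \sqrt{30351}}{67}$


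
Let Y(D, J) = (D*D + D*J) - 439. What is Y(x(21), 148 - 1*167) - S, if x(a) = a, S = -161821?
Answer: 161424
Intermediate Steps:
Y(D, J) = -439 + D² + D*J (Y(D, J) = (D² + D*J) - 439 = -439 + D² + D*J)
Y(x(21), 148 - 1*167) - S = (-439 + 21² + 21*(148 - 1*167)) - 1*(-161821) = (-439 + 441 + 21*(148 - 167)) + 161821 = (-439 + 441 + 21*(-19)) + 161821 = (-439 + 441 - 399) + 161821 = -397 + 161821 = 161424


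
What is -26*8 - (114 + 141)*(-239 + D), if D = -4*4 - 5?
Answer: 66092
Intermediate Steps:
D = -21 (D = -16 - 5 = -21)
-26*8 - (114 + 141)*(-239 + D) = -26*8 - (114 + 141)*(-239 - 21) = -208 - 255*(-260) = -208 - 1*(-66300) = -208 + 66300 = 66092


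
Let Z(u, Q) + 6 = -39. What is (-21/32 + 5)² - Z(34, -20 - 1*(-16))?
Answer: 65401/1024 ≈ 63.868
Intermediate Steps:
Z(u, Q) = -45 (Z(u, Q) = -6 - 39 = -45)
(-21/32 + 5)² - Z(34, -20 - 1*(-16)) = (-21/32 + 5)² - 1*(-45) = (-21*1/32 + 5)² + 45 = (-21/32 + 5)² + 45 = (139/32)² + 45 = 19321/1024 + 45 = 65401/1024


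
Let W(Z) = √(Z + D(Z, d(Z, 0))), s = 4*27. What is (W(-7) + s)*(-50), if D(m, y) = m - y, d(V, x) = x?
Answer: -5400 - 50*I*√14 ≈ -5400.0 - 187.08*I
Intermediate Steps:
s = 108
W(Z) = √2*√Z (W(Z) = √(Z + (Z - 1*0)) = √(Z + (Z + 0)) = √(Z + Z) = √(2*Z) = √2*√Z)
(W(-7) + s)*(-50) = (√2*√(-7) + 108)*(-50) = (√2*(I*√7) + 108)*(-50) = (I*√14 + 108)*(-50) = (108 + I*√14)*(-50) = -5400 - 50*I*√14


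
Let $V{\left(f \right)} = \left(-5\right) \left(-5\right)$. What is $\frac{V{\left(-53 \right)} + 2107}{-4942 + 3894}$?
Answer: $- \frac{533}{262} \approx -2.0344$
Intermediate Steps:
$V{\left(f \right)} = 25$
$\frac{V{\left(-53 \right)} + 2107}{-4942 + 3894} = \frac{25 + 2107}{-4942 + 3894} = \frac{2132}{-1048} = 2132 \left(- \frac{1}{1048}\right) = - \frac{533}{262}$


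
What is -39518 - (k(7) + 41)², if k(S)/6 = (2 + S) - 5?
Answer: -43743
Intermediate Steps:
k(S) = -18 + 6*S (k(S) = 6*((2 + S) - 5) = 6*(-3 + S) = -18 + 6*S)
-39518 - (k(7) + 41)² = -39518 - ((-18 + 6*7) + 41)² = -39518 - ((-18 + 42) + 41)² = -39518 - (24 + 41)² = -39518 - 1*65² = -39518 - 1*4225 = -39518 - 4225 = -43743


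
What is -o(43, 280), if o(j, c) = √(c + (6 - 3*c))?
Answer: -I*√554 ≈ -23.537*I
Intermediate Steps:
o(j, c) = √(6 - 2*c)
-o(43, 280) = -√(6 - 2*280) = -√(6 - 560) = -√(-554) = -I*√554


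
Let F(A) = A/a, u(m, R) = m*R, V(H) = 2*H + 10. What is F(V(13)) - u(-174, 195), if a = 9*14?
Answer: 237512/7 ≈ 33930.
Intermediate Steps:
a = 126
V(H) = 10 + 2*H
u(m, R) = R*m
F(A) = A/126
F(V(13)) - u(-174, 195) = (10 + 2*13)/126 - 195*(-174) = (10 + 26)/126 - 1*(-33930) = (1/126)*36 + 33930 = 2/7 + 33930 = 237512/7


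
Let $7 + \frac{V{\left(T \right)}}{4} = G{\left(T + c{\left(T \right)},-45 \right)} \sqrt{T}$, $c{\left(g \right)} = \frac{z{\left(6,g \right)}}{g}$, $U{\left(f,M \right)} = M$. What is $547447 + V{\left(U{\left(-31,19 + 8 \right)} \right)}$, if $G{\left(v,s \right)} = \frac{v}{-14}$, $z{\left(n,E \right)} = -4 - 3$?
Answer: $547419 - \frac{1444 \sqrt{3}}{63} \approx 5.4738 \cdot 10^{5}$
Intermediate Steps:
$z{\left(n,E \right)} = -7$ ($z{\left(n,E \right)} = -4 - 3 = -7$)
$c{\left(g \right)} = - \frac{7}{g}$
$G{\left(v,s \right)} = - \frac{v}{14}$ ($G{\left(v,s \right)} = v \left(- \frac{1}{14}\right) = - \frac{v}{14}$)
$V{\left(T \right)} = -28 + 4 \sqrt{T} \left(\frac{1}{2 T} - \frac{T}{14}\right)$ ($V{\left(T \right)} = -28 + 4 - \frac{T - \frac{7}{T}}{14} \sqrt{T} = -28 + 4 \left(\frac{1}{2 T} - \frac{T}{14}\right) \sqrt{T} = -28 + 4 \sqrt{T} \left(\frac{1}{2 T} - \frac{T}{14}\right)$)
$547447 + V{\left(U{\left(-31,19 + 8 \right)} \right)} = 547447 - \left(28 - \frac{2}{\sqrt{19 + 8}} + \frac{2 \left(19 + 8\right)^{\frac{3}{2}}}{7}\right) = 547447 - \left(28 - \frac{2 \sqrt{3}}{9} + \frac{162 \sqrt{3}}{7}\right) = 547447 - \left(28 - \frac{2 \sqrt{3}}{9} + \frac{2}{7} \cdot 81 \sqrt{3}\right) = 547447 - \left(28 + \frac{1444 \sqrt{3}}{63}\right) = 547419 - \frac{1444 \sqrt{3}}{63}$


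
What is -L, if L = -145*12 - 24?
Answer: 1764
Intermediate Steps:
L = -1764 (L = -1740 - 24 = -1764)
-L = -1*(-1764) = 1764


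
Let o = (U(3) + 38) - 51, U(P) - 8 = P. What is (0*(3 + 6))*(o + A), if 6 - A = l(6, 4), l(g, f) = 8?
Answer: 0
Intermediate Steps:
U(P) = 8 + P
o = -2 (o = ((8 + 3) + 38) - 51 = (11 + 38) - 51 = 49 - 51 = -2)
A = -2 (A = 6 - 1*8 = 6 - 8 = -2)
(0*(3 + 6))*(o + A) = (0*(3 + 6))*(-2 - 2) = (0*9)*(-4) = 0*(-4) = 0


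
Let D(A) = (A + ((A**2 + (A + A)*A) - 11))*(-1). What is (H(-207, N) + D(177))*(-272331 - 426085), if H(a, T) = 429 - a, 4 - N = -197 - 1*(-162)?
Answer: 65313769072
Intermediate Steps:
N = 39 (N = 4 - (-197 - 1*(-162)) = 4 - (-197 + 162) = 4 - 1*(-35) = 4 + 35 = 39)
D(A) = 11 - A - 3*A**2 (D(A) = (A + ((A**2 + (2*A)*A) - 11))*(-1) = (A + ((A**2 + 2*A**2) - 11))*(-1) = (A + (3*A**2 - 11))*(-1) = (A + (-11 + 3*A**2))*(-1) = (-11 + A + 3*A**2)*(-1) = 11 - A - 3*A**2)
(H(-207, N) + D(177))*(-272331 - 426085) = ((429 - 1*(-207)) + (11 - 1*177 - 3*177**2))*(-272331 - 426085) = ((429 + 207) + (11 - 177 - 3*31329))*(-698416) = (636 + (11 - 177 - 93987))*(-698416) = (636 - 94153)*(-698416) = -93517*(-698416) = 65313769072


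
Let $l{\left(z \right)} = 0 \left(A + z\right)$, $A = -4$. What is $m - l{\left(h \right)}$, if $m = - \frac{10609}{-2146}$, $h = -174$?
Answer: $\frac{10609}{2146} \approx 4.9436$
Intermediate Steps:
$m = \frac{10609}{2146}$ ($m = \left(-10609\right) \left(- \frac{1}{2146}\right) = \frac{10609}{2146} \approx 4.9436$)
$l{\left(z \right)} = 0$ ($l{\left(z \right)} = 0 \left(-4 + z\right) = 0$)
$m - l{\left(h \right)} = \frac{10609}{2146} - 0 = \frac{10609}{2146} + 0 = \frac{10609}{2146}$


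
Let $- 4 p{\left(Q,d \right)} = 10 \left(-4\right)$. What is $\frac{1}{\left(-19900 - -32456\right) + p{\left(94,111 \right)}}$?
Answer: $\frac{1}{12566} \approx 7.958 \cdot 10^{-5}$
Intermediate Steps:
$p{\left(Q,d \right)} = 10$ ($p{\left(Q,d \right)} = - \frac{10 \left(-4\right)}{4} = \left(- \frac{1}{4}\right) \left(-40\right) = 10$)
$\frac{1}{\left(-19900 - -32456\right) + p{\left(94,111 \right)}} = \frac{1}{\left(-19900 - -32456\right) + 10} = \frac{1}{\left(-19900 + 32456\right) + 10} = \frac{1}{12556 + 10} = \frac{1}{12566}$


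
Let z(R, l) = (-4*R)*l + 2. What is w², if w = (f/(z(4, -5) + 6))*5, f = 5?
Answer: 625/7744 ≈ 0.080708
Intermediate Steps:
z(R, l) = 2 - 4*R*l (z(R, l) = -4*R*l + 2 = 2 - 4*R*l)
w = 25/88 (w = (5/((2 - 4*4*(-5)) + 6))*5 = (5/((2 + 80) + 6))*5 = (5/(82 + 6))*5 = (5/88)*5 = 25/88 ≈ 0.28409)
w² = (25/88)² = 625/7744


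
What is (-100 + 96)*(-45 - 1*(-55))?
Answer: -40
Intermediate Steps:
(-100 + 96)*(-45 - 1*(-55)) = -4*(-45 + 55) = -4*10 = -40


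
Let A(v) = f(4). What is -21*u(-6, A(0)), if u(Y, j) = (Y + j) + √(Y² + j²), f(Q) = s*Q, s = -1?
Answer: 210 - 42*√13 ≈ 58.567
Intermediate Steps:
f(Q) = -Q
A(v) = -4 (A(v) = -1*4 = -4)
u(Y, j) = Y + j + √(Y² + j²)
-21*u(-6, A(0)) = -21*(-6 - 4 + √((-6)² + (-4)²)) = -21*(-6 - 4 + √(36 + 16)) = -21*(-6 - 4 + √52) = -21*(-6 - 4 + 2*√13) = -21*(-10 + 2*√13) = 210 - 42*√13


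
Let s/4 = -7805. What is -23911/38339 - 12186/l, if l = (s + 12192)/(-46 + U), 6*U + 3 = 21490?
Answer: 1651171543891/729514492 ≈ 2263.4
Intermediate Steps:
s = -31220 (s = 4*(-7805) = -31220)
U = 21487/6 (U = -½ + (⅙)*21490 = -½ + 10745/3 = 21487/6 ≈ 3581.2)
l = -114168/21211 (l = (-31220 + 12192)/(-46 + 21487/6) = -19028/21211/6 = -19028*6/21211 = -114168/21211 ≈ -5.3825)
-23911/38339 - 12186/l = -23911/38339 - 12186/(-114168/21211) = -23911*1/38339 - 12186*(-21211/114168) = -23911/38339 + 43079541/19028 = 1651171543891/729514492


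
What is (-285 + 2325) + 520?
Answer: 2560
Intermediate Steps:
(-285 + 2325) + 520 = 2040 + 520 = 2560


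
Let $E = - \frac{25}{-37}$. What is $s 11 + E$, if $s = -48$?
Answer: $- \frac{19511}{37} \approx -527.32$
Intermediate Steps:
$E = \frac{25}{37}$ ($E = \left(-25\right) \left(- \frac{1}{37}\right) = \frac{25}{37} \approx 0.67568$)
$s 11 + E = \left(-48\right) 11 + \frac{25}{37} = -528 + \frac{25}{37} = - \frac{19511}{37}$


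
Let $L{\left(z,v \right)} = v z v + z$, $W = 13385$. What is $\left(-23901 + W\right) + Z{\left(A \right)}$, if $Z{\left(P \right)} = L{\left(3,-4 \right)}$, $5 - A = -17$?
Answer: $-10465$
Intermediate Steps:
$A = 22$ ($A = 5 - -17 = 5 + 17 = 22$)
$L{\left(z,v \right)} = z + z v^{2}$ ($L{\left(z,v \right)} = z v^{2} + z = z + z v^{2}$)
$Z{\left(P \right)} = 51$ ($Z{\left(P \right)} = 3 \left(1 + \left(-4\right)^{2}\right) = 3 \left(1 + 16\right) = 3 \cdot 17 = 51$)
$\left(-23901 + W\right) + Z{\left(A \right)} = \left(-23901 + 13385\right) + 51 = -10516 + 51 = -10465$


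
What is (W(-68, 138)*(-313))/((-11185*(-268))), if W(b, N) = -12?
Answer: 939/749395 ≈ 0.0012530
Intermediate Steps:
(W(-68, 138)*(-313))/((-11185*(-268))) = (-12*(-313))/((-11185*(-268))) = 3756/2997580 = 3756*(1/2997580) = 939/749395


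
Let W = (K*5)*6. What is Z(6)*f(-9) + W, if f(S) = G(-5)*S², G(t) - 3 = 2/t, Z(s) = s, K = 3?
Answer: 6768/5 ≈ 1353.6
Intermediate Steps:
G(t) = 3 + 2/t
W = 90 (W = (3*5)*6 = 15*6 = 90)
f(S) = 13*S²/5 (f(S) = (3 + 2/(-5))*S² = (3 + 2*(-⅕))*S² = (3 - ⅖)*S² = 13*S²/5)
Z(6)*f(-9) + W = 6*((13/5)*(-9)²) + 90 = 6*((13/5)*81) + 90 = 6*(1053/5) + 90 = 6318/5 + 90 = 6768/5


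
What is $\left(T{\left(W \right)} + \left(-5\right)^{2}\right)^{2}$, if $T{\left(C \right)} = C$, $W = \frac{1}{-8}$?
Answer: $\frac{39601}{64} \approx 618.77$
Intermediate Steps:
$W = - \frac{1}{8} \approx -0.125$
$\left(T{\left(W \right)} + \left(-5\right)^{2}\right)^{2} = \left(- \frac{1}{8} + \left(-5\right)^{2}\right)^{2} = \left(- \frac{1}{8} + 25\right)^{2} = \left(\frac{199}{8}\right)^{2} = \frac{39601}{64}$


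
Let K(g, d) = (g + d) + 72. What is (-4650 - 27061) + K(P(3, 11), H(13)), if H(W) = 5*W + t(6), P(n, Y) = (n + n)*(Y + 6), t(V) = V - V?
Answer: -31472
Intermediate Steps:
t(V) = 0
P(n, Y) = 2*n*(6 + Y) (P(n, Y) = (2*n)*(6 + Y) = 2*n*(6 + Y))
H(W) = 5*W (H(W) = 5*W + 0 = 5*W)
K(g, d) = 72 + d + g (K(g, d) = (d + g) + 72 = 72 + d + g)
(-4650 - 27061) + K(P(3, 11), H(13)) = (-4650 - 27061) + (72 + 5*13 + 2*3*(6 + 11)) = -31711 + (72 + 65 + 2*3*17) = -31711 + (72 + 65 + 102) = -31711 + 239 = -31472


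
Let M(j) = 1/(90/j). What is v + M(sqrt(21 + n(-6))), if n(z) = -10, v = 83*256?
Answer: 21248 + sqrt(11)/90 ≈ 21248.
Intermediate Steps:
v = 21248
M(j) = j/90
v + M(sqrt(21 + n(-6))) = 21248 + sqrt(21 - 10)/90 = 21248 + sqrt(11)/90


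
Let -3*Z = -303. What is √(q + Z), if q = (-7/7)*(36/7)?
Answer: √4697/7 ≈ 9.7907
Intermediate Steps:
Z = 101 (Z = -⅓*(-303) = 101)
q = -36/7 (q = (-7*⅐)*(36*(⅐)) = -1*36/7 = -36/7 ≈ -5.1429)
√(q + Z) = √(-36/7 + 101) = √(671/7) = √4697/7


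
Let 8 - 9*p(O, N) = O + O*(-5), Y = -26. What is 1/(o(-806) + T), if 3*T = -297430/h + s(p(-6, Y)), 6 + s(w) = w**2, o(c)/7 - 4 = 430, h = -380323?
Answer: 92418489/280703987122 ≈ 0.00032924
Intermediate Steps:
o(c) = 3038 (o(c) = 28 + 7*430 = 28 + 3010 = 3038)
p(O, N) = 8/9 + 4*O/9 (p(O, N) = 8/9 - (O + O*(-5))/9 = 8/9 - (O - 5*O)/9 = 8/9 - (-4)*O/9 = 8/9 + 4*O/9)
s(w) = -6 + w**2
T = -63382460/92418489 (T = (-297430/(-380323) + (-6 + (8/9 + (4/9)*(-6))**2))/3 = (-297430*(-1/380323) + (-6 + (8/9 - 8/3)**2))/3 = (297430/380323 + (-6 + (-16/9)**2))/3 = (297430/380323 + (-6 + 256/81))/3 = (297430/380323 - 230/81)/3 = (1/3)*(-63382460/30806163) = -63382460/92418489 ≈ -0.68582)
1/(o(-806) + T) = 1/(3038 - 63382460/92418489) = 1/(280703987122/92418489) = 92418489/280703987122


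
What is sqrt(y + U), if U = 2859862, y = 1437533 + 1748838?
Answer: sqrt(6046233) ≈ 2458.9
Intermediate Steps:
y = 3186371
sqrt(y + U) = sqrt(3186371 + 2859862) = sqrt(6046233)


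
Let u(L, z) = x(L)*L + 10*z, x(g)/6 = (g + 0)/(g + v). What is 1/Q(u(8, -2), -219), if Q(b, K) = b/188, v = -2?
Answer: 47/11 ≈ 4.2727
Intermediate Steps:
x(g) = 6*g/(-2 + g) (x(g) = 6*((g + 0)/(g - 2)) = 6*(g/(-2 + g)) = 6*g/(-2 + g))
u(L, z) = 10*z + 6*L²/(-2 + L) (u(L, z) = (6*L/(-2 + L))*L + 10*z = 6*L²/(-2 + L) + 10*z = 10*z + 6*L²/(-2 + L))
Q(b, K) = b/188 (Q(b, K) = b*(1/188) = b/188)
1/Q(u(8, -2), -219) = 1/((2*(3*8² + 5*(-2)*(-2 + 8))/(-2 + 8))/188) = 1/((2*(3*64 + 5*(-2)*6)/6)/188) = 1/((2*(⅙)*(192 - 60))/188) = 1/((2*(⅙)*132)/188) = 1/((1/188)*44) = 1/(11/47) = 47/11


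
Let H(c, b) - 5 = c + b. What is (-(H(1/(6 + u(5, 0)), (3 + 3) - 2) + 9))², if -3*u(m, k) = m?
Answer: 56169/169 ≈ 332.36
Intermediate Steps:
u(m, k) = -m/3
H(c, b) = 5 + b + c (H(c, b) = 5 + (c + b) = 5 + (b + c) = 5 + b + c)
(-(H(1/(6 + u(5, 0)), (3 + 3) - 2) + 9))² = (-((5 + ((3 + 3) - 2) + 1/(6 - ⅓*5)) + 9))² = (-((5 + (6 - 2) + 1/(6 - 5/3)) + 9))² = (-((5 + 4 + 1/(13/3)) + 9))² = (-((5 + 4 + 3/13) + 9))² = (-(120/13 + 9))² = (-1*237/13)² = (-237/13)² = 56169/169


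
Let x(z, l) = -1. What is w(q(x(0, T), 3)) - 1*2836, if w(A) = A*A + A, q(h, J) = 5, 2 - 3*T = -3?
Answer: -2806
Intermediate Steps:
T = 5/3 (T = ⅔ - ⅓*(-3) = ⅔ + 1 = 5/3 ≈ 1.6667)
w(A) = A + A² (w(A) = A² + A = A + A²)
w(q(x(0, T), 3)) - 1*2836 = 5*(1 + 5) - 1*2836 = 5*6 - 2836 = 30 - 2836 = -2806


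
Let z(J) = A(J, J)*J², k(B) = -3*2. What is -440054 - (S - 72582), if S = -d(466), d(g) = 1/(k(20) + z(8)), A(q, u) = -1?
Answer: -25723041/70 ≈ -3.6747e+5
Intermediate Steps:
k(B) = -6
z(J) = -J²
d(g) = -1/70 (d(g) = 1/(-6 - 1*8²) = 1/(-6 - 1*64) = 1/(-6 - 64) = 1/(-70) = -1/70)
S = 1/70 (S = -1*(-1/70) = 1/70 ≈ 0.014286)
-440054 - (S - 72582) = -440054 - (1/70 - 72582) = -440054 - 1*(-5080739/70) = -440054 + 5080739/70 = -25723041/70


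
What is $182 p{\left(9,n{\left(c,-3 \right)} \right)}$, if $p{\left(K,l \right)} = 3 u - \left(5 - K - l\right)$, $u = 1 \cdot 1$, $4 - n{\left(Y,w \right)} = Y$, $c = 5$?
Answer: $1092$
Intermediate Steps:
$n{\left(Y,w \right)} = 4 - Y$
$u = 1$
$p{\left(K,l \right)} = -2 + K + l$ ($p{\left(K,l \right)} = 3 \cdot 1 - \left(5 - K - l\right) = 3 + \left(-5 + K + l\right) = -2 + K + l$)
$182 p{\left(9,n{\left(c,-3 \right)} \right)} = 182 \left(-2 + 9 + \left(4 - 5\right)\right) = 182 \left(-2 + 9 - 1\right) = 182 \cdot 6 = 1092$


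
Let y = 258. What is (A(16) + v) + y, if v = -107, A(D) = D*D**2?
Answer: 4247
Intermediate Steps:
A(D) = D**3
(A(16) + v) + y = (16**3 - 107) + 258 = (4096 - 107) + 258 = 3989 + 258 = 4247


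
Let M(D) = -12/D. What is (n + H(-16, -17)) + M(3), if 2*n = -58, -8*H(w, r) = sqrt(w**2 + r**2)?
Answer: -33 - sqrt(545)/8 ≈ -35.918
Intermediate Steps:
H(w, r) = -sqrt(r**2 + w**2)/8 (H(w, r) = -sqrt(w**2 + r**2)/8 = -sqrt(r**2 + w**2)/8)
n = -29 (n = (1/2)*(-58) = -29)
(n + H(-16, -17)) + M(3) = (-29 - sqrt((-17)**2 + (-16)**2)/8) - 12/3 = (-29 - sqrt(289 + 256)/8) - 12*1/3 = (-29 - sqrt(545)/8) - 4 = -33 - sqrt(545)/8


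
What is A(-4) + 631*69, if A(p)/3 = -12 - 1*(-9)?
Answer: 43530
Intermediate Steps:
A(p) = -9 (A(p) = 3*(-12 - 1*(-9)) = 3*(-12 + 9) = 3*(-3) = -9)
A(-4) + 631*69 = -9 + 631*69 = -9 + 43539 = 43530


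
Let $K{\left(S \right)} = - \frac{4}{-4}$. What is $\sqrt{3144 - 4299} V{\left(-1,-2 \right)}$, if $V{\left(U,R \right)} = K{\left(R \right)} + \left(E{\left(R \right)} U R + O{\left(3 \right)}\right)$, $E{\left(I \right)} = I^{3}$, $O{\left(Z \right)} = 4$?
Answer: $- 11 i \sqrt{1155} \approx - 373.84 i$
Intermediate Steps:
$K{\left(S \right)} = 1$ ($K{\left(S \right)} = \left(-4\right) \left(- \frac{1}{4}\right) = 1$)
$V{\left(U,R \right)} = 5 + U R^{4}$ ($V{\left(U,R \right)} = 1 + \left(R^{3} U R + 4\right) = 1 + \left(U R^{3} R + 4\right) = 1 + \left(U R^{4} + 4\right) = 1 + \left(4 + U R^{4}\right) = 5 + U R^{4}$)
$\sqrt{3144 - 4299} V{\left(-1,-2 \right)} = \sqrt{3144 - 4299} \left(5 - \left(-2\right)^{4}\right) = \sqrt{-1155} \left(5 - 16\right) = i \sqrt{1155} \left(5 - 16\right) = i \sqrt{1155} \left(-11\right) = - 11 i \sqrt{1155}$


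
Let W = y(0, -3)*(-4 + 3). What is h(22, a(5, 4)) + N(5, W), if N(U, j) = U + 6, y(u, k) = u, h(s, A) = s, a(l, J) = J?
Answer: 33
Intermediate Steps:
W = 0 (W = 0*(-4 + 3) = 0*(-1) = 0)
N(U, j) = 6 + U
h(22, a(5, 4)) + N(5, W) = 22 + (6 + 5) = 22 + 11 = 33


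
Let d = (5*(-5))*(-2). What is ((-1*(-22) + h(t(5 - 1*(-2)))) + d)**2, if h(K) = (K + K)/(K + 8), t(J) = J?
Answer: 1196836/225 ≈ 5319.3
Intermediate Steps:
d = 50 (d = -25*(-2) = 50)
h(K) = 2*K/(8 + K) (h(K) = (2*K)/(8 + K) = 2*K/(8 + K))
((-1*(-22) + h(t(5 - 1*(-2)))) + d)**2 = ((-1*(-22) + 2*(5 - 1*(-2))/(8 + (5 - 1*(-2)))) + 50)**2 = ((22 + 2*(5 + 2)/(8 + (5 + 2))) + 50)**2 = ((22 + 2*7/(8 + 7)) + 50)**2 = ((22 + 2*7/15) + 50)**2 = ((22 + 2*7*(1/15)) + 50)**2 = ((22 + 14/15) + 50)**2 = (344/15 + 50)**2 = (1094/15)**2 = 1196836/225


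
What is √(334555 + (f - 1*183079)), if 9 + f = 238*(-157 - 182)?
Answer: 33*√65 ≈ 266.05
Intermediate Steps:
f = -80691 (f = -9 + 238*(-157 - 182) = -9 + 238*(-339) = -9 - 80682 = -80691)
√(334555 + (f - 1*183079)) = √(334555 + (-80691 - 1*183079)) = √(334555 + (-80691 - 183079)) = √(334555 - 263770) = √70785 = 33*√65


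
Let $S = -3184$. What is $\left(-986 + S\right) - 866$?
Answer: $-5036$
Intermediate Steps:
$\left(-986 + S\right) - 866 = \left(-986 - 3184\right) - 866 = -4170 - 866 = -5036$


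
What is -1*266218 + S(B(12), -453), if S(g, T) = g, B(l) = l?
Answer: -266206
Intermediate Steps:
-1*266218 + S(B(12), -453) = -1*266218 + 12 = -266218 + 12 = -266206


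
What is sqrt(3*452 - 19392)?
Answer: 6*I*sqrt(501) ≈ 134.3*I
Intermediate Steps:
sqrt(3*452 - 19392) = sqrt(1356 - 19392) = sqrt(-18036) = 6*I*sqrt(501)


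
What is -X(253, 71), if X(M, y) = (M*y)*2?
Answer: -35926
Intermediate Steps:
X(M, y) = 2*M*y
-X(253, 71) = -2*253*71 = -1*35926 = -35926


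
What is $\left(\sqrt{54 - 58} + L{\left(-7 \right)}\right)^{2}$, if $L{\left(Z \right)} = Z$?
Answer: $45 - 28 i \approx 45.0 - 28.0 i$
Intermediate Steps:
$\left(\sqrt{54 - 58} + L{\left(-7 \right)}\right)^{2} = \left(\sqrt{54 - 58} - 7\right)^{2} = \left(\sqrt{-4} - 7\right)^{2} = \left(2 i - 7\right)^{2} = \left(-7 + 2 i\right)^{2}$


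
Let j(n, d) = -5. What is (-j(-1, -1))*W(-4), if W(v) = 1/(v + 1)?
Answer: -5/3 ≈ -1.6667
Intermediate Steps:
W(v) = 1/(1 + v)
(-j(-1, -1))*W(-4) = (-1*(-5))/(1 - 4) = 5/(-3) = 5*(-⅓) = -5/3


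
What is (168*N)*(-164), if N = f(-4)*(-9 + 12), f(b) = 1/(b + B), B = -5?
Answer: 9184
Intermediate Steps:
f(b) = 1/(-5 + b) (f(b) = 1/(b - 5) = 1/(-5 + b))
N = -⅓ (N = (-9 + 12)/(-5 - 4) = 3/(-9) = -⅑*3 = -⅓ ≈ -0.33333)
(168*N)*(-164) = (168*(-⅓))*(-164) = -56*(-164) = 9184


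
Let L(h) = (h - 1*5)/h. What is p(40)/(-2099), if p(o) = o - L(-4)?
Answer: -151/8396 ≈ -0.017985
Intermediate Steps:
L(h) = (-5 + h)/h (L(h) = (h - 5)/h = (-5 + h)/h)
p(o) = -9/4 + o (p(o) = o - (-5 - 4)/(-4) = o - (-1)*(-9)/4 = o - 1*9/4 = o - 9/4 = -9/4 + o)
p(40)/(-2099) = (-9/4 + 40)/(-2099) = (151/4)*(-1/2099) = -151/8396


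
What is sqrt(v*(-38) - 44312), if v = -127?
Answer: I*sqrt(39486) ≈ 198.71*I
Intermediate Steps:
sqrt(v*(-38) - 44312) = sqrt(-127*(-38) - 44312) = sqrt(4826 - 44312) = sqrt(-39486) = I*sqrt(39486)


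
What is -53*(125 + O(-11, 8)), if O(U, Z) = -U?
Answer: -7208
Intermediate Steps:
-53*(125 + O(-11, 8)) = -53*(125 - 1*(-11)) = -53*(125 + 11) = -53*136 = -7208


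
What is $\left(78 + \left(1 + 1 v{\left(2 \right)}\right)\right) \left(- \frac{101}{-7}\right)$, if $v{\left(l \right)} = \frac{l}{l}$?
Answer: $\frac{8080}{7} \approx 1154.3$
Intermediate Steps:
$v{\left(l \right)} = 1$
$\left(78 + \left(1 + 1 v{\left(2 \right)}\right)\right) \left(- \frac{101}{-7}\right) = \left(78 + \left(1 + 1 \cdot 1\right)\right) \left(- \frac{101}{-7}\right) = \left(78 + \left(1 + 1\right)\right) \left(\left(-101\right) \left(- \frac{1}{7}\right)\right) = \left(78 + 2\right) \frac{101}{7} = 80 \cdot \frac{101}{7} = \frac{8080}{7}$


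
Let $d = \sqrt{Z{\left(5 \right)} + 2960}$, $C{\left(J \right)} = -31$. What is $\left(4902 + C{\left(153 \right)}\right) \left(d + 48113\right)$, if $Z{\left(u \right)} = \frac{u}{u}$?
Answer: $234358423 + 14613 \sqrt{329} \approx 2.3462 \cdot 10^{8}$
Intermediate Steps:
$Z{\left(u \right)} = 1$
$d = 3 \sqrt{329}$ ($d = \sqrt{1 + 2960} = \sqrt{2961} = 3 \sqrt{329} \approx 54.415$)
$\left(4902 + C{\left(153 \right)}\right) \left(d + 48113\right) = \left(4902 - 31\right) \left(3 \sqrt{329} + 48113\right) = 4871 \left(48113 + 3 \sqrt{329}\right) = 234358423 + 14613 \sqrt{329}$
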